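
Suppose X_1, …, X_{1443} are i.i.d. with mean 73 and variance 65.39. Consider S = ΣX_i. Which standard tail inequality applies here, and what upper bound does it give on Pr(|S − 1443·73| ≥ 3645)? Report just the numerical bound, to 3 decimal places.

With mean and variance of each term known, Chebyshev's inequality bounds the deviation of the sum (or sample mean).
Var(S) = n·Var(X_i) = 1443·65.39 = 94357.77.
Chebyshev: Pr(|S − 1443·73| ≥ 3645) ≤ Var(S)/3645² = 94357.77/13286025 = 0.0071.

0.007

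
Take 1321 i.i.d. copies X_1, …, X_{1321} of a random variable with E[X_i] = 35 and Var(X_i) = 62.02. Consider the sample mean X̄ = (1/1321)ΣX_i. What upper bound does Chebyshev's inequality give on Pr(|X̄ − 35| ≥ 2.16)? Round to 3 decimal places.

Var(X̄) = Var(X_i)/n = 62.02/1321 = 0.046949.
Chebyshev: Pr(|X̄ − 35| ≥ 2.16) ≤ Var(X̄)/(2.16)² = 62.02/(1321·2.16²) = 0.0101.

0.010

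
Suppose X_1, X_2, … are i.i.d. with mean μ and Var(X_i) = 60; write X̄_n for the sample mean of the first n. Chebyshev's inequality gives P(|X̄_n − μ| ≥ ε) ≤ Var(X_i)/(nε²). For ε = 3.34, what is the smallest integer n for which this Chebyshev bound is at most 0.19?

29

Require 60/(n·3.34²) ≤ 0.19, i.e. n ≥ 60/(0.19·3.34²) = 28.308.
The smallest integer n is 29.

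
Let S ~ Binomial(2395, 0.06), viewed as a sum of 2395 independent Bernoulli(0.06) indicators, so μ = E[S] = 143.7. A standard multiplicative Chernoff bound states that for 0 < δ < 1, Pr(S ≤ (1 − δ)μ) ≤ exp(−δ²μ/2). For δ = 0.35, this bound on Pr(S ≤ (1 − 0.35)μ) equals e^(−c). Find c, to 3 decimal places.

c = δ²μ/2 = 0.35²·143.7/2 = 8.8016.

8.802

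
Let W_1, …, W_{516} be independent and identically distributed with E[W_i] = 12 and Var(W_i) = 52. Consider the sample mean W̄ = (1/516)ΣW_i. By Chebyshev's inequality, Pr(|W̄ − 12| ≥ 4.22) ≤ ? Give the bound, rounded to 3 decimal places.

Var(W̄) = Var(W_i)/n = 52/516 = 0.10078.
Chebyshev: Pr(|W̄ − 12| ≥ 4.22) ≤ Var(W̄)/(4.22)² = 52/(516·4.22²) = 0.0057.

0.006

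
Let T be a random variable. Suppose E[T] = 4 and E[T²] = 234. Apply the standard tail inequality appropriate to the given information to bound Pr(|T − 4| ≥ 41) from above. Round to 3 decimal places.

0.130

The first two moments determine the variance, so Chebyshev's inequality is the sharpest standard bound available.
Var(T) = E[T²] − (E[T])² = 234 − 16 = 218.
Chebyshev's inequality: Pr(|T − μ| ≥ t) ≤ Var(T)/t² = 218/1681 = 0.1297.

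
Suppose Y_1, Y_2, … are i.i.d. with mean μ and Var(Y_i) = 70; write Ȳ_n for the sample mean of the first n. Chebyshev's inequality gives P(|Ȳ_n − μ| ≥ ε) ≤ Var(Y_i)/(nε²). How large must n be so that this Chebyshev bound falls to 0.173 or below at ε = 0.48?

Require 70/(n·0.48²) ≤ 0.173, i.e. n ≥ 70/(0.173·0.48²) = 1756.182.
The smallest integer n is 1757.

1757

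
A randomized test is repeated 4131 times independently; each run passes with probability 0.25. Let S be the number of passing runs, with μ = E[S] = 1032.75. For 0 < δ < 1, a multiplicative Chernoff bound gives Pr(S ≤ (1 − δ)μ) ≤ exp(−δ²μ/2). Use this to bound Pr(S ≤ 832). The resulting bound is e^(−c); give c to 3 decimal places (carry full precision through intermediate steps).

Write 832 = (1 − δ)μ, so δ = 1 − 832/1032.75 = 0.1943839…
Then the exponent is δ²μ/2 = (μ − 832)²/(2μ) = 19.511287.

19.511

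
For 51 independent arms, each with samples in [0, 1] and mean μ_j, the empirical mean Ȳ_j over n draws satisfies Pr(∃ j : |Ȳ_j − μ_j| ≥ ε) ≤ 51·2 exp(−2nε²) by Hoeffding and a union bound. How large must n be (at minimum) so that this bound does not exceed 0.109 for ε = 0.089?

Need 2·51·exp(−2nε²) ≤ 0.109, i.e. exp(−2nε²) ≤ 0.109/102.
So 2nε² ≥ ln(102/0.109) = 6.841380.
Hence n ≥ 6.841380/(2·0.089²) = 431.851.
The smallest integer n is 432.

432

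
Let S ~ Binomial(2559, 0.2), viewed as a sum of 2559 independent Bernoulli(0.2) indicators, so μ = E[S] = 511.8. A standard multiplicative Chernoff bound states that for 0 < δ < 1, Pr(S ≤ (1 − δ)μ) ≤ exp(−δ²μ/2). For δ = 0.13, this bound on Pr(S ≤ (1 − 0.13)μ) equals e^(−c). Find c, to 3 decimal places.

c = δ²μ/2 = 0.13²·511.8/2 = 4.3247.

4.325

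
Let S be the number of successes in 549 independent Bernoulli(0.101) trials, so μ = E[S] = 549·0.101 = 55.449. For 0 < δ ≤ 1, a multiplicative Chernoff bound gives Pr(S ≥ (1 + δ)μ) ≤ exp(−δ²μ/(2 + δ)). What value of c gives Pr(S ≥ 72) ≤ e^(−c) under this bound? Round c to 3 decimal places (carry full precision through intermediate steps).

2.149

Write 72 = (1 + δ)μ, so δ = 72/55.449 − 1 = 0.2984905…
Then the exponent is δ²μ/(2 + δ) = (72 − μ)² / (μ·(2 + δ)) = 2.149374.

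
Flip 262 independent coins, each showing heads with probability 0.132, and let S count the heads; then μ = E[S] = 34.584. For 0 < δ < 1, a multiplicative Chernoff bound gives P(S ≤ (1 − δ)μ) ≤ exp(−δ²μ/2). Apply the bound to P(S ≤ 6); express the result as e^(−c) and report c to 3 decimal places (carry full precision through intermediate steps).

11.812

Write 6 = (1 − δ)μ, so δ = 1 − 6/34.584 = 0.8265094…
Then the exponent is δ²μ/2 = (μ − 6)²/(2μ) = 11.812472.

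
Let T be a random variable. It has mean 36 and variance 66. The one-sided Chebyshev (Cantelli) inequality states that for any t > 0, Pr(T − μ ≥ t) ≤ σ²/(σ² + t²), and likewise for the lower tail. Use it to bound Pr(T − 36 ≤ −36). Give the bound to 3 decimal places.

Here σ² = 66 and t = 36, so σ² + t² = 1362.
Cantelli's bound: 66/1362 = 0.0485.

0.048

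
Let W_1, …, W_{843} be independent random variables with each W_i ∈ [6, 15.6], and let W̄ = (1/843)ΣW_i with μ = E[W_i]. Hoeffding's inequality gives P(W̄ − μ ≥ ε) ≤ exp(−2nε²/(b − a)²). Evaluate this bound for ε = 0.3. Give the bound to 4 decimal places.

Exponent: 2nε²/(b − a)² = 2·843·0.3² / 9.6² = 1.64648.
Bound = exp(−1.64648) = 0.19273.

0.1927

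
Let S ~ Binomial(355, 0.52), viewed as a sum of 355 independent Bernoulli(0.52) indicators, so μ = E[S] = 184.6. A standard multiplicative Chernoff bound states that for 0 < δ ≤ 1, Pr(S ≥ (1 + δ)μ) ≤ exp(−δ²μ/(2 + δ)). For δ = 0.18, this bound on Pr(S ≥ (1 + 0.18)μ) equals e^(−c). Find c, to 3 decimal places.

c = δ²μ/(2 + δ) = 0.18²·184.6/(2 + 0.18) = 2.7436.

2.744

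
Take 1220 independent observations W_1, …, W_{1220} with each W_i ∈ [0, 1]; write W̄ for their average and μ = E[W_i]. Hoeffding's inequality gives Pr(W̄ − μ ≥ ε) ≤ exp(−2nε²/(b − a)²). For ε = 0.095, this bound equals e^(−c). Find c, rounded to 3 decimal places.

c = 2nε²/(b − a)² = 2·1220·0.095² / 1² = 22.0210.

22.021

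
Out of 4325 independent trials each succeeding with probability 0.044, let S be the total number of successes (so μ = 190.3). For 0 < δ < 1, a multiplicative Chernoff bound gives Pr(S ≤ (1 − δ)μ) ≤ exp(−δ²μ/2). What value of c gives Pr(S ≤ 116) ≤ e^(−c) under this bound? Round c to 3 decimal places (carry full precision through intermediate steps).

14.505

Write 116 = (1 − δ)μ, so δ = 1 − 116/190.3 = 0.3904362…
Then the exponent is δ²μ/2 = (μ − 116)²/(2μ) = 14.504703.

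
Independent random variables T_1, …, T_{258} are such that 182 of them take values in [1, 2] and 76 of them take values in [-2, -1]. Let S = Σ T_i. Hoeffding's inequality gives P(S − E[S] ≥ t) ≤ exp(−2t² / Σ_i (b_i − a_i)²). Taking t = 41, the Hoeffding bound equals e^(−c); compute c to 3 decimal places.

Σ(b_i − a_i)² = 182·1² + 76·1² = 258.
c = 2t² / 258 = 2·41² / 258 = 13.0310.

13.031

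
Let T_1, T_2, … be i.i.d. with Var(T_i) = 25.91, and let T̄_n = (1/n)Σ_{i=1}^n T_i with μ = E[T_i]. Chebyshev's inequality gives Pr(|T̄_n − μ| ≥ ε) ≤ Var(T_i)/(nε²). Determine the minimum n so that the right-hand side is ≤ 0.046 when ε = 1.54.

238

Require 25.91/(n·1.54²) ≤ 0.046, i.e. n ≥ 25.91/(0.046·1.54²) = 237.502.
The smallest integer n is 238.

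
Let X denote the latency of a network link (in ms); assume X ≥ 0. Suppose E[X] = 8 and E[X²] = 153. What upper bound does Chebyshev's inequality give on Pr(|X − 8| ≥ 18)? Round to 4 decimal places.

Var(X) = E[X²] − (E[X])² = 153 − 64 = 89.
Chebyshev's inequality: Pr(|X − μ| ≥ t) ≤ Var(X)/t² = 89/324 = 0.2747.

0.2747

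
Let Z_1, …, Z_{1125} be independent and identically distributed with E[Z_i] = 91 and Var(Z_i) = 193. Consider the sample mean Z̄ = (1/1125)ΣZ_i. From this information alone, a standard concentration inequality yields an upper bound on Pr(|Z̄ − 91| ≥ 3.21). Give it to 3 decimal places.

0.017

With mean and variance of each term known, Chebyshev's inequality bounds the deviation of the sum (or sample mean).
Var(Z̄) = Var(Z_i)/n = 193/1125 = 0.17156.
Chebyshev: Pr(|Z̄ − 91| ≥ 3.21) ≤ Var(Z̄)/(3.21)² = 193/(1125·3.21²) = 0.0166.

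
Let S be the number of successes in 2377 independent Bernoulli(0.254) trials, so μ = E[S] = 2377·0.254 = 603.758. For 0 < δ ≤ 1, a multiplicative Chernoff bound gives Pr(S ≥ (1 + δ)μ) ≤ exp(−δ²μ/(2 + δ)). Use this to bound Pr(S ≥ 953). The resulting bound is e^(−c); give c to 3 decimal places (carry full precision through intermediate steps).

Write 953 = (1 + δ)μ, so δ = 953/603.758 − 1 = 0.578447…
Then the exponent is δ²μ/(2 + δ) = (953 − μ)² / (μ·(2 + δ)) = 78.348706.

78.349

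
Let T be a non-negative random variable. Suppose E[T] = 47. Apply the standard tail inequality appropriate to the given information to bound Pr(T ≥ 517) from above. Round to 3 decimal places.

Only the mean of a non-negative variable is known, so Markov's inequality is the applicable tail bound.
Markov's inequality: for a non-negative random variable, Pr(T ≥ a) ≤ E[T]/a.
Here E[T] = 47 and a = 517, so the bound is 47/517 = 0.0909.

0.091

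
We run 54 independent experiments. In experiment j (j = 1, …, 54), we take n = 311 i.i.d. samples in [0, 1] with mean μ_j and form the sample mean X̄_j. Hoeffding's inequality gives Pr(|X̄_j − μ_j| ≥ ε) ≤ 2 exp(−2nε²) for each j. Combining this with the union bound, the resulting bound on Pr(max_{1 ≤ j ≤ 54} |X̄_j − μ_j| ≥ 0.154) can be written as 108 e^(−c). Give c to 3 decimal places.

Union bound over the 54 events: Pr(max_{1 ≤ j ≤ 54} |X̄_j − μ_j| ≥ 0.154) ≤ 54·2·exp(−2nε²) = 108 exp(−2·311·0.154²).
So c = 2·311·0.154² = 14.7514.

14.751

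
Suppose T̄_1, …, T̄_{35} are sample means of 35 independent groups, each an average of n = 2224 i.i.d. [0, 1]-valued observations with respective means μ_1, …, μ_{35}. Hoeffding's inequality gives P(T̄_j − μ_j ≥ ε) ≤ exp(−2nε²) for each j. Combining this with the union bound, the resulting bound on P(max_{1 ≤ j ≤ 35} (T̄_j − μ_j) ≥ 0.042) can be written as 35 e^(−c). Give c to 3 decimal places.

Union bound over the 35 events: P(max_{1 ≤ j ≤ 35} (T̄_j − μ_j) ≥ 0.042) ≤ 35·exp(−2nε²) = 35 exp(−2·2224·0.042²).
So c = 2·2224·0.042² = 7.8463.

7.846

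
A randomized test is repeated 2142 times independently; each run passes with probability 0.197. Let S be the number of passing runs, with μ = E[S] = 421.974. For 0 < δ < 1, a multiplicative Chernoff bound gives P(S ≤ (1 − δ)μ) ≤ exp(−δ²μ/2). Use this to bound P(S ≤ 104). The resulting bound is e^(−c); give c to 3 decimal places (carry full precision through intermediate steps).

Write 104 = (1 − δ)μ, so δ = 1 − 104/421.974 = 0.7535393…
Then the exponent is δ²μ/2 = (μ − 104)²/(2μ) = 119.802955.

119.803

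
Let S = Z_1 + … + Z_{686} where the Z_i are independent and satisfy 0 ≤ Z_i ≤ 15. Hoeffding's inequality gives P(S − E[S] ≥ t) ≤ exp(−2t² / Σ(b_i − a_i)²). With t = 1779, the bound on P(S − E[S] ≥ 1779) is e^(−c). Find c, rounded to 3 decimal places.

41.009

Σ(b_i − a_i)² = 686·(15)² = 154350.
c = 2t²/154350 = 2·1779²/154350 = 41.0086.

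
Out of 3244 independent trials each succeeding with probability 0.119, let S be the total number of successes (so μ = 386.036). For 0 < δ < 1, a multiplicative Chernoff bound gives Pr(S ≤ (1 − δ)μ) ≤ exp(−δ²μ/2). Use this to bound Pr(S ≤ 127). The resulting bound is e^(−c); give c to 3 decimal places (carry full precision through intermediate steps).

Write 127 = (1 − δ)μ, so δ = 1 − 127/386.036 = 0.6710151…
Then the exponent is δ²μ/2 = (μ − 127)²/(2μ) = 86.908539.

86.909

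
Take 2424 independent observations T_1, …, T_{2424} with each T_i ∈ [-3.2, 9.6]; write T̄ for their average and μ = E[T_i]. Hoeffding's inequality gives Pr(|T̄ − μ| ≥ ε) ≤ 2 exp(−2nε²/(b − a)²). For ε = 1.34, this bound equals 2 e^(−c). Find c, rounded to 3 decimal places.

53.132

c = 2nε²/(b − a)² = 2·2424·1.34² / 12.8² = 53.1315.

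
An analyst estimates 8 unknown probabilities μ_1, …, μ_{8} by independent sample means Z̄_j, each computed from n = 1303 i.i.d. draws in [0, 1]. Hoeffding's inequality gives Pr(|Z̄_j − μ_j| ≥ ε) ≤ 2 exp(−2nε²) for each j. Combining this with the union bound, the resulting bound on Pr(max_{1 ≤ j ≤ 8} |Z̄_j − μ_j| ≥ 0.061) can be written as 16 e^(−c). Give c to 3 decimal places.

Union bound over the 8 events: Pr(max_{1 ≤ j ≤ 8} |Z̄_j − μ_j| ≥ 0.061) ≤ 8·2·exp(−2nε²) = 16 exp(−2·1303·0.061²).
So c = 2·1303·0.061² = 9.6969.

9.697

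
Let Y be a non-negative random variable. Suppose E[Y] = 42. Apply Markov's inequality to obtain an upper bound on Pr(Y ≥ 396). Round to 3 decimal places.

Markov's inequality: for a non-negative random variable, Pr(Y ≥ a) ≤ E[Y]/a.
Here E[Y] = 42 and a = 396, so the bound is 42/396 = 0.1061.

0.106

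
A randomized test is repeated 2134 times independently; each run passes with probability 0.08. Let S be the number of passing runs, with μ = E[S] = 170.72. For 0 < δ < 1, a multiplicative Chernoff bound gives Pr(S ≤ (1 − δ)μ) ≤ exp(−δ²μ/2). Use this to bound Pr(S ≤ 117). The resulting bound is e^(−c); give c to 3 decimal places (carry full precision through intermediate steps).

8.452

Write 117 = (1 − δ)μ, so δ = 1 − 117/170.72 = 0.3146673…
Then the exponent is δ²μ/2 = (μ − 117)²/(2μ) = 8.451963.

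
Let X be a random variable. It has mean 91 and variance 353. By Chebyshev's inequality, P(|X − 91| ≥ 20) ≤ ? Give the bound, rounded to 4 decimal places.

Chebyshev: P(|X − μ| ≥ t) ≤ Var(X)/t².
Bound = 353 / 400 = 0.8825.

0.8825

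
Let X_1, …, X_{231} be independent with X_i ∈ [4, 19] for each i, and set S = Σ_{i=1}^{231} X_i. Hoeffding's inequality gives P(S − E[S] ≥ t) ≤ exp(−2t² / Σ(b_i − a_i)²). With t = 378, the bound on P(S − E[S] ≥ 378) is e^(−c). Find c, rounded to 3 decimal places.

5.498

Σ(b_i − a_i)² = 231·(15)² = 51975.
c = 2t²/51975 = 2·378²/51975 = 5.4982.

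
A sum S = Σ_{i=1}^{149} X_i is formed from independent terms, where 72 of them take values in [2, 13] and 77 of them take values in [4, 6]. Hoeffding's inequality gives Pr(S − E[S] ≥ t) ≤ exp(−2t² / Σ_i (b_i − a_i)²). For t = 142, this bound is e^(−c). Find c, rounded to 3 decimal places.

Σ(b_i − a_i)² = 72·11² + 77·2² = 9020.
c = 2t² / 9020 = 2·142² / 9020 = 4.4710.

4.471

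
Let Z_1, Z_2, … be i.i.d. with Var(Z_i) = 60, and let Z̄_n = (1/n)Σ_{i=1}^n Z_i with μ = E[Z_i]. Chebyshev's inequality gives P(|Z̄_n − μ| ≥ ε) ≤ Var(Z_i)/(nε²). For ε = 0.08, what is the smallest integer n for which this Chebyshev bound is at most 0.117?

Require 60/(n·0.08²) ≤ 0.117, i.e. n ≥ 60/(0.117·0.08²) = 80128.205.
The smallest integer n is 80129.

80129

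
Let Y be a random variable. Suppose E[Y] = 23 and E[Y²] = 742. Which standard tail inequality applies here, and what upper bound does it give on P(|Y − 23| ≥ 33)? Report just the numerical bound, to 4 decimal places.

The first two moments determine the variance, so Chebyshev's inequality is the sharpest standard bound available.
Var(Y) = E[Y²] − (E[Y])² = 742 − 529 = 213.
Chebyshev's inequality: P(|Y − μ| ≥ t) ≤ Var(Y)/t² = 213/1089 = 0.1956.

0.1956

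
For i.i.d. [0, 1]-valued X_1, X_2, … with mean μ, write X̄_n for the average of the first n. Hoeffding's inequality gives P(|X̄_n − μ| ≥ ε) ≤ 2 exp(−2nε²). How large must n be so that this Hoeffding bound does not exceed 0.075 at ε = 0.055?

543

Require 2·exp(−2nε²) ≤ 0.075, i.e. 2nε² ≥ ln(2/0.075) = 3.283414.
So n ≥ 3.283414 / (2·0.055²) = 542.713.
The smallest integer n is 543.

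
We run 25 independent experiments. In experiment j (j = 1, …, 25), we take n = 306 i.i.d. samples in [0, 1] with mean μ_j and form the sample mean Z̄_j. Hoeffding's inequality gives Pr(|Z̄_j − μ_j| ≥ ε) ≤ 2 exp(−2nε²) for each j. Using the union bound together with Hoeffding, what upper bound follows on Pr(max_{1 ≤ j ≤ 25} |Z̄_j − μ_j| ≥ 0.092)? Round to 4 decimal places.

Per-experiment Hoeffding bound: 2·exp(−2·306·0.092²) = 2·exp(−5.17997) = 0.011256.
Union bound over 25 events: 25·0.011256 = 0.28141.

0.2814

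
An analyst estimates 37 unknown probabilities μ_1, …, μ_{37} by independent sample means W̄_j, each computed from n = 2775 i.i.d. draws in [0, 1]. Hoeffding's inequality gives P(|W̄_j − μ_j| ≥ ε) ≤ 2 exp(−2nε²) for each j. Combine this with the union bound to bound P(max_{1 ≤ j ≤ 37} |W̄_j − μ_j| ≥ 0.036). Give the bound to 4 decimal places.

Per-experiment Hoeffding bound: 2·exp(−2·2775·0.036²) = 2·exp(−7.19280) = 0.001504.
Union bound over 37 events: 37·0.001504 = 0.05565.

0.0556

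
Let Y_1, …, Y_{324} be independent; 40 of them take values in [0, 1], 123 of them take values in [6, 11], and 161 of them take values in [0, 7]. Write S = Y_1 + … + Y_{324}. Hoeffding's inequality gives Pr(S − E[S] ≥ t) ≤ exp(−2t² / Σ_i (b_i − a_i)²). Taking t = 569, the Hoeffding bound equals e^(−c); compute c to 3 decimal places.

Σ(b_i − a_i)² = 40·1² + 123·5² + 161·7² = 11004.
c = 2t² / 11004 = 2·569² / 11004 = 58.8442.

58.844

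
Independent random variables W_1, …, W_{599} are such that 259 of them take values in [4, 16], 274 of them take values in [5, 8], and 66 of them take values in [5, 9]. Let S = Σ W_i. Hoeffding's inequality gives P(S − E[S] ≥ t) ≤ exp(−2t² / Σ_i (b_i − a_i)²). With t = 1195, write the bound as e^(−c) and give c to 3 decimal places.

69.970

Σ(b_i − a_i)² = 259·12² + 274·3² + 66·4² = 40818.
c = 2t² / 40818 = 2·1195² / 40818 = 69.9704.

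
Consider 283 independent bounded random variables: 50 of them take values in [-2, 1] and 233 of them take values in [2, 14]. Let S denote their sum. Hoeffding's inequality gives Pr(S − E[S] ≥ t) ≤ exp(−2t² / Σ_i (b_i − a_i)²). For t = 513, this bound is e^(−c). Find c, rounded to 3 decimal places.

Σ(b_i − a_i)² = 50·3² + 233·12² = 34002.
c = 2t² / 34002 = 2·513² / 34002 = 15.4796.

15.480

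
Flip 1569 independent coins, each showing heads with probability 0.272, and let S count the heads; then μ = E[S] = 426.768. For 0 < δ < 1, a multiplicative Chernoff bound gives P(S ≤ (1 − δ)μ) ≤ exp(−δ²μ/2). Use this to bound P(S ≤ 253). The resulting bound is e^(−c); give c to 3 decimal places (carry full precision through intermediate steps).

Write 253 = (1 − δ)μ, so δ = 1 − 253/426.768 = 0.407172…
Then the exponent is δ²μ/2 = (μ − 253)²/(2μ) = 35.376736.

35.377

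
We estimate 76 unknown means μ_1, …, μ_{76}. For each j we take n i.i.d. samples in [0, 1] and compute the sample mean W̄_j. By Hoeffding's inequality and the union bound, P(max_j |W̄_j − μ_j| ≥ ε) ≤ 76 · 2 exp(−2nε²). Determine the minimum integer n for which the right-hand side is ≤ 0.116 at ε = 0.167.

129

Need 2·76·exp(−2nε²) ≤ 0.116, i.e. exp(−2nε²) ≤ 0.116/152.
So 2nε² ≥ ln(152/0.116) = 7.178046.
Hence n ≥ 7.178046/(2·0.167²) = 128.690.
The smallest integer n is 129.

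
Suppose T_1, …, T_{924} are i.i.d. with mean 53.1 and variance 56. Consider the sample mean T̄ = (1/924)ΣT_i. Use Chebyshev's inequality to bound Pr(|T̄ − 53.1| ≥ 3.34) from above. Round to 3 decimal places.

Var(T̄) = Var(T_i)/n = 56/924 = 0.060606.
Chebyshev: Pr(|T̄ − 53.1| ≥ 3.34) ≤ Var(T̄)/(3.34)² = 56/(924·3.34²) = 0.0054.

0.005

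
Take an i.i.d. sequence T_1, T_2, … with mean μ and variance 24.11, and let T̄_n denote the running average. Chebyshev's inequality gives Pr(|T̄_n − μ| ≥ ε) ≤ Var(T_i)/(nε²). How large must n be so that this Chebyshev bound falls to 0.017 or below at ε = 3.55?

113

Require 24.11/(n·3.55²) ≤ 0.017, i.e. n ≥ 24.11/(0.017·3.55²) = 112.536.
The smallest integer n is 113.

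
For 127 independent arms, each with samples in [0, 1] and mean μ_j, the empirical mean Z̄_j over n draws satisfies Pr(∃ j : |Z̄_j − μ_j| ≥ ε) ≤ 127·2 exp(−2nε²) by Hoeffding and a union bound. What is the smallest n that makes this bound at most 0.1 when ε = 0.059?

Need 2·127·exp(−2nε²) ≤ 0.1, i.e. exp(−2nε²) ≤ 0.1/254.
So 2nε² ≥ ln(254/0.1) = 7.839919.
Hence n ≥ 7.839919/(2·0.059²) = 1126.102.
The smallest integer n is 1127.

1127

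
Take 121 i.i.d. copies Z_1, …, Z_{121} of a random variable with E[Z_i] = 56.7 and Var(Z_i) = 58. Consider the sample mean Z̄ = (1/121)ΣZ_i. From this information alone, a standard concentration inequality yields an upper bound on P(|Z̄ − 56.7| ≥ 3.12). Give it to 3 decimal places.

0.049

With mean and variance of each term known, Chebyshev's inequality bounds the deviation of the sum (or sample mean).
Var(Z̄) = Var(Z_i)/n = 58/121 = 0.47934.
Chebyshev: P(|Z̄ − 56.7| ≥ 3.12) ≤ Var(Z̄)/(3.12)² = 58/(121·3.12²) = 0.0492.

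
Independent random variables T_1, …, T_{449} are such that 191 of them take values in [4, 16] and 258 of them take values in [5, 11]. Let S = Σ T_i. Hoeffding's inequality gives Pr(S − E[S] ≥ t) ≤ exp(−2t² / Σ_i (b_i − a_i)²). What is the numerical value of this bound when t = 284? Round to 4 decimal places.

Σ(b_i − a_i)² = 191·12² + 258·6² = 36792.
Exponent = 2·284² / 36792 = 4.38443.
Bound = exp(−4.38443) = 0.01247.

0.0125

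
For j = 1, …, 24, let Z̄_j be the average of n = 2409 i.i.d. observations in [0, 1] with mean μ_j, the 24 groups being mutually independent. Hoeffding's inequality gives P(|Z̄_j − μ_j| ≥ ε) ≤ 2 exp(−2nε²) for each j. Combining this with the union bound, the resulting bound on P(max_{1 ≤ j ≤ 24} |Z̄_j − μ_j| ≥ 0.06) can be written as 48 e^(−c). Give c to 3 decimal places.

17.345

Union bound over the 24 events: P(max_{1 ≤ j ≤ 24} |Z̄_j − μ_j| ≥ 0.06) ≤ 24·2·exp(−2nε²) = 48 exp(−2·2409·0.06²).
So c = 2·2409·0.06² = 17.3448.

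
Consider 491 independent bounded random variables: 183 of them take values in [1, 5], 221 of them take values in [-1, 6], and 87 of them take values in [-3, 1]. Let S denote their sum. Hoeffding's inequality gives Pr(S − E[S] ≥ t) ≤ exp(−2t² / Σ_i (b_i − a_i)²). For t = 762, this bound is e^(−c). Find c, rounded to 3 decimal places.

76.658

Σ(b_i − a_i)² = 183·4² + 221·7² + 87·4² = 15149.
c = 2t² / 15149 = 2·762² / 15149 = 76.6577.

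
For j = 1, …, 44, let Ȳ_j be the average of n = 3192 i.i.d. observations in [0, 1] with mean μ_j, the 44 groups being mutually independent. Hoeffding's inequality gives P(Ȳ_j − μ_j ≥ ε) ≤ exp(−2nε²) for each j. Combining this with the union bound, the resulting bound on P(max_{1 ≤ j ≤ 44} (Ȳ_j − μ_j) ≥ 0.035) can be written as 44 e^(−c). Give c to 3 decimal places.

7.820

Union bound over the 44 events: P(max_{1 ≤ j ≤ 44} (Ȳ_j − μ_j) ≥ 0.035) ≤ 44·exp(−2nε²) = 44 exp(−2·3192·0.035²).
So c = 2·3192·0.035² = 7.8204.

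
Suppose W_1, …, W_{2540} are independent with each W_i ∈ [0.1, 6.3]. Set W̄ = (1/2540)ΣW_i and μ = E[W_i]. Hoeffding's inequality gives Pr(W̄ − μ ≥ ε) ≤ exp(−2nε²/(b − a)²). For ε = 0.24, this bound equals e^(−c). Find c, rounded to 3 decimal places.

7.612

c = 2nε²/(b − a)² = 2·2540·0.24² / 6.2² = 7.6121.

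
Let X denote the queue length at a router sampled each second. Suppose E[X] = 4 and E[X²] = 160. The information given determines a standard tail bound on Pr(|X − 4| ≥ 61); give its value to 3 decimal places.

The first two moments determine the variance, so Chebyshev's inequality is the sharpest standard bound available.
Var(X) = E[X²] − (E[X])² = 160 − 16 = 144.
Chebyshev's inequality: Pr(|X − μ| ≥ t) ≤ Var(X)/t² = 144/3721 = 0.0387.

0.039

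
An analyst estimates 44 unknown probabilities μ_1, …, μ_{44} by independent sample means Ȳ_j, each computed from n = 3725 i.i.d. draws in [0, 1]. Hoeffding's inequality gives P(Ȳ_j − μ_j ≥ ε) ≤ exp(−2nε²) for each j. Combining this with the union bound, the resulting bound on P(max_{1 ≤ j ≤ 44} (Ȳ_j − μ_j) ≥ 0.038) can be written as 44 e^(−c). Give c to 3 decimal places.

Union bound over the 44 events: P(max_{1 ≤ j ≤ 44} (Ȳ_j − μ_j) ≥ 0.038) ≤ 44·exp(−2nε²) = 44 exp(−2·3725·0.038²).
So c = 2·3725·0.038² = 10.7578.

10.758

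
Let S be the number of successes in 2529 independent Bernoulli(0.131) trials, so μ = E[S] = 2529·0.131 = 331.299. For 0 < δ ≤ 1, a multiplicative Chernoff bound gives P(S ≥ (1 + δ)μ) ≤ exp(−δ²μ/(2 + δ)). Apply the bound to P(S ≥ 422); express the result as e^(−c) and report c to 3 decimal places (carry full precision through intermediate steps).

10.921

Write 422 = (1 + δ)μ, so δ = 422/331.299 − 1 = 0.2737738…
Then the exponent is δ²μ/(2 + δ) = (422 − μ)² / (μ·(2 + δ)) = 10.920858.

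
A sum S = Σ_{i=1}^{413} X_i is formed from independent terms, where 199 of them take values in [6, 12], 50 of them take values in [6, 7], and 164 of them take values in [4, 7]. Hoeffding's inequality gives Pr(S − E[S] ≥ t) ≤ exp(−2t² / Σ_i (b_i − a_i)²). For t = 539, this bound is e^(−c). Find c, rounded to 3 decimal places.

66.863

Σ(b_i − a_i)² = 199·6² + 50·1² + 164·3² = 8690.
c = 2t² / 8690 = 2·539² / 8690 = 66.8633.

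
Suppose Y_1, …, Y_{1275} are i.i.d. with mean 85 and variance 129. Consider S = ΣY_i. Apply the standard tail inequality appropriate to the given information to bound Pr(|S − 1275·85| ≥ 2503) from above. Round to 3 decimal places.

With mean and variance of each term known, Chebyshev's inequality bounds the deviation of the sum (or sample mean).
Var(S) = n·Var(Y_i) = 1275·129 = 164475.
Chebyshev: Pr(|S − 1275·85| ≥ 2503) ≤ Var(S)/2503² = 164475/6265009 = 0.0263.

0.026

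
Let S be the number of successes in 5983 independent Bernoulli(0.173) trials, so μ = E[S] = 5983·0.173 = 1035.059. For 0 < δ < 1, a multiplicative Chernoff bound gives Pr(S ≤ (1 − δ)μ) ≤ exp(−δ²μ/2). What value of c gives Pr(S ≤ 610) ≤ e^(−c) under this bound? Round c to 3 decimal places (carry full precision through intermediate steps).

Write 610 = (1 − δ)μ, so δ = 1 − 610/1035.059 = 0.4106616…
Then the exponent is δ²μ/2 = (μ − 610)²/(2μ) = 87.277708.

87.278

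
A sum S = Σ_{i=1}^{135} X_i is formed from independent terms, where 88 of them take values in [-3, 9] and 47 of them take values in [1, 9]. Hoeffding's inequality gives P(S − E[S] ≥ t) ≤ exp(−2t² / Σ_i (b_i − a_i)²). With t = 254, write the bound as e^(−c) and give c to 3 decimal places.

8.229

Σ(b_i − a_i)² = 88·12² + 47·8² = 15680.
c = 2t² / 15680 = 2·254² / 15680 = 8.2291.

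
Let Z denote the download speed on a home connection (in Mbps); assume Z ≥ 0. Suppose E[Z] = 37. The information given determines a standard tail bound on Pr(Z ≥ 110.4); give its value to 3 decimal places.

0.335

Only the mean of a non-negative variable is known, so Markov's inequality is the applicable tail bound.
Markov's inequality: for a non-negative random variable, Pr(Z ≥ a) ≤ E[Z]/a.
Here E[Z] = 37 and a = 110.4, so the bound is 37/110.4 = 0.3351.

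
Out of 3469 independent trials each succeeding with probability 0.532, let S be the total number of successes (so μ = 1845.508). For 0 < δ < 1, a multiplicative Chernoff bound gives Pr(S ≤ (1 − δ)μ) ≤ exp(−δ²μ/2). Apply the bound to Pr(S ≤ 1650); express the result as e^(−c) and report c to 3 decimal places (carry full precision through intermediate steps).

10.356

Write 1650 = (1 − δ)μ, so δ = 1 − 1650/1845.508 = 0.1059372…
Then the exponent is δ²μ/2 = (μ − 1650)²/(2μ) = 10.355788.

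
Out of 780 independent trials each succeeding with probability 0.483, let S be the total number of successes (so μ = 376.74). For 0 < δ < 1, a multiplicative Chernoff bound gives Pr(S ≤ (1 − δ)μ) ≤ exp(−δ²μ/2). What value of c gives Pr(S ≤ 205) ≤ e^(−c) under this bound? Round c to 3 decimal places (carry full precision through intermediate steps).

Write 205 = (1 − δ)μ, so δ = 1 − 205/376.74 = 0.4558582…
Then the exponent is δ²μ/2 = (μ − 205)²/(2μ) = 39.144539.

39.145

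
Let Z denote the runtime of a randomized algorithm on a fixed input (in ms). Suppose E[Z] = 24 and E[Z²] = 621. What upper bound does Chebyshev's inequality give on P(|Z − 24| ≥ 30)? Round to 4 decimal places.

0.0500

Var(Z) = E[Z²] − (E[Z])² = 621 − 576 = 45.
Chebyshev's inequality: P(|Z − μ| ≥ t) ≤ Var(Z)/t² = 45/900 = 0.0500.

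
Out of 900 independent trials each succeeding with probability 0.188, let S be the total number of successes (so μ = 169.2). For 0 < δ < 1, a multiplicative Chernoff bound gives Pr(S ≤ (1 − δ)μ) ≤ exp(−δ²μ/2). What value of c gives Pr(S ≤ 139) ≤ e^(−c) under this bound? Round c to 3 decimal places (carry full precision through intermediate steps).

2.695

Write 139 = (1 − δ)μ, so δ = 1 − 139/169.2 = 0.178487…
Then the exponent is δ²μ/2 = (μ − 139)²/(2μ) = 2.695154.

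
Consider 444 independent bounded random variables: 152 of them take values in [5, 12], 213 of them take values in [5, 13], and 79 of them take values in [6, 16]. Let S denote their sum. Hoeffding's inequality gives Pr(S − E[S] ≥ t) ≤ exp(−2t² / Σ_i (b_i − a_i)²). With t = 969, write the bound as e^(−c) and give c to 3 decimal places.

64.801

Σ(b_i − a_i)² = 152·7² + 213·8² + 79·10² = 28980.
c = 2t² / 28980 = 2·969² / 28980 = 64.8006.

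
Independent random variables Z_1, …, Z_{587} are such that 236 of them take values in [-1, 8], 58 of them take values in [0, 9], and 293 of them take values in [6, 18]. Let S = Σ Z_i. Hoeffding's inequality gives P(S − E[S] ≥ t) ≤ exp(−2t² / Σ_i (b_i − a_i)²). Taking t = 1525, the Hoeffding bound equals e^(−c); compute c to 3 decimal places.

Σ(b_i − a_i)² = 236·9² + 58·9² + 293·12² = 66006.
c = 2t² / 66006 = 2·1525² / 66006 = 70.4671.

70.467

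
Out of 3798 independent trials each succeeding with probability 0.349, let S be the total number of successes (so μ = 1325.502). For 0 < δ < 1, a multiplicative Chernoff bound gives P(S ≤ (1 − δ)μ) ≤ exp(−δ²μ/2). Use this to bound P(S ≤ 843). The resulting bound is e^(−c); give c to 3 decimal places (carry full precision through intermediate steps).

87.819

Write 843 = (1 − δ)μ, so δ = 1 − 843/1325.502 = 0.3640145…
Then the exponent is δ²μ/2 = (μ − 843)²/(2μ) = 87.818872.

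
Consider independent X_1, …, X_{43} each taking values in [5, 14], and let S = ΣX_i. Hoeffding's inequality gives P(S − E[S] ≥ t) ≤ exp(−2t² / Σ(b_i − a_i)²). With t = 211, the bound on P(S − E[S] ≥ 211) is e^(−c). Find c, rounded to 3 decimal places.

Σ(b_i − a_i)² = 43·(9)² = 3483.
c = 2t²/3483 = 2·211²/3483 = 25.5647.

25.565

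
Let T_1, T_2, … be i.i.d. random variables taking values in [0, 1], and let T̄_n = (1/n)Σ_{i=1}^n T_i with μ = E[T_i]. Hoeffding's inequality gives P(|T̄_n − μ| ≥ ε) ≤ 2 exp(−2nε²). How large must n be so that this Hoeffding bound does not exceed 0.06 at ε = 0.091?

Require 2·exp(−2nε²) ≤ 0.06, i.e. 2nε² ≥ ln(2/0.06) = 3.506558.
So n ≥ 3.506558 / (2·0.091²) = 211.723.
The smallest integer n is 212.

212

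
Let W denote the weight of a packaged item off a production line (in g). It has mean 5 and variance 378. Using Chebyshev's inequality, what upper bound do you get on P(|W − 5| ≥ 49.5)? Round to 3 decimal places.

0.154

Chebyshev: P(|W − μ| ≥ t) ≤ Var(W)/t².
Bound = 378 / 2450.25 = 0.1543.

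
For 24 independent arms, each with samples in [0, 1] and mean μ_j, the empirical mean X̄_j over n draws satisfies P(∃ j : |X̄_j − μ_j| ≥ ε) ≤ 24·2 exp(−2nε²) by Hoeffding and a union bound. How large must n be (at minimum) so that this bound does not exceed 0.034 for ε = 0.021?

Need 2·24·exp(−2nε²) ≤ 0.034, i.e. exp(−2nε²) ≤ 0.034/48.
So 2nε² ≥ ln(48/0.034) = 7.252596.
Hence n ≥ 7.252596/(2·0.021²) = 8222.898.
The smallest integer n is 8223.

8223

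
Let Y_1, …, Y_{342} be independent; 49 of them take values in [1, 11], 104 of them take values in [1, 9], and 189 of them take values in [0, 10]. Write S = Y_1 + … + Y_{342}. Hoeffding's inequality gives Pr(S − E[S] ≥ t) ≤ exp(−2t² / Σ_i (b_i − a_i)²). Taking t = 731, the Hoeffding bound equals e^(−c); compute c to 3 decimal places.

35.091

Σ(b_i − a_i)² = 49·10² + 104·8² + 189·10² = 30456.
c = 2t² / 30456 = 2·731² / 30456 = 35.0907.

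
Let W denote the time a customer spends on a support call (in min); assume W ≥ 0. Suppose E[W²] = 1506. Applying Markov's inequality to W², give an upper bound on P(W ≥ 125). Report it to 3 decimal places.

0.096

Since W ≥ 0, the event {W ≥ 125} is the same as {W² ≥ 15625}.
Markov's inequality applied to W² gives P(W² ≥ 15625) ≤ E[W²]/15625 = 1506/15625 = 0.0964.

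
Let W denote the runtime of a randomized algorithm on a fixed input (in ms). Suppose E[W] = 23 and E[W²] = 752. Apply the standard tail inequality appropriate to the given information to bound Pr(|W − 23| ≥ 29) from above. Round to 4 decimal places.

0.2652

The first two moments determine the variance, so Chebyshev's inequality is the sharpest standard bound available.
Var(W) = E[W²] − (E[W])² = 752 − 529 = 223.
Chebyshev's inequality: Pr(|W − μ| ≥ t) ≤ Var(W)/t² = 223/841 = 0.2652.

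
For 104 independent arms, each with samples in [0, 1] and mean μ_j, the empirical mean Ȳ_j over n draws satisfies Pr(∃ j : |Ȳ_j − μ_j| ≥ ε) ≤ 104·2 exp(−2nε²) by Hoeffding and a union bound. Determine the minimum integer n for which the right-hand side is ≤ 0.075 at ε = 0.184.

118

Need 2·104·exp(−2nε²) ≤ 0.075, i.e. exp(−2nε²) ≤ 0.075/208.
So 2nε² ≥ ln(208/0.075) = 7.927805.
Hence n ≥ 7.927805/(2·0.184²) = 117.081.
The smallest integer n is 118.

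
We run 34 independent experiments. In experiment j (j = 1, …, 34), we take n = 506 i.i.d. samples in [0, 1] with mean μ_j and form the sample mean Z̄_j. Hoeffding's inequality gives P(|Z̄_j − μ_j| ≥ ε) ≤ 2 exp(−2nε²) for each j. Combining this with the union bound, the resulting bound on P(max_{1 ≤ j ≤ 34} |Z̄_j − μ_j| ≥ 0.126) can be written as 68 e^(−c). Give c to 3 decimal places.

Union bound over the 34 events: P(max_{1 ≤ j ≤ 34} |Z̄_j − μ_j| ≥ 0.126) ≤ 34·2·exp(−2nε²) = 68 exp(−2·506·0.126²).
So c = 2·506·0.126² = 16.0665.

16.067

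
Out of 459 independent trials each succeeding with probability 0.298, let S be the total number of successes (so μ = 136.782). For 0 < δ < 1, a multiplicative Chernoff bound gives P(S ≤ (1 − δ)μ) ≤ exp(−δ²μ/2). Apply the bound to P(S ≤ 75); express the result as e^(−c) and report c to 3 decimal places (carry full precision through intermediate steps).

13.953

Write 75 = (1 − δ)μ, so δ = 1 − 75/136.782 = 0.4516822…
Then the exponent is δ²μ/2 = (μ − 75)²/(2μ) = 13.952916.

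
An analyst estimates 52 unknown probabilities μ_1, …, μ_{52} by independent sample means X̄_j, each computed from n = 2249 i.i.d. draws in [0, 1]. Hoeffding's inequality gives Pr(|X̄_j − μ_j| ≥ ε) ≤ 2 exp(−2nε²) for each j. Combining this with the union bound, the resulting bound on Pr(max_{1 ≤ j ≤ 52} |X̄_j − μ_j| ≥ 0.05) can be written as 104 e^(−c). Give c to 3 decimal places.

Union bound over the 52 events: Pr(max_{1 ≤ j ≤ 52} |X̄_j − μ_j| ≥ 0.05) ≤ 52·2·exp(−2nε²) = 104 exp(−2·2249·0.05²).
So c = 2·2249·0.05² = 11.2450.

11.245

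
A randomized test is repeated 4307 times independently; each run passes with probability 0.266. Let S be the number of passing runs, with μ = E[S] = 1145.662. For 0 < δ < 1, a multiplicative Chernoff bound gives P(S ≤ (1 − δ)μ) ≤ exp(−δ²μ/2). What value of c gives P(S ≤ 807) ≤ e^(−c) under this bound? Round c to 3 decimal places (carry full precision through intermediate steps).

50.055

Write 807 = (1 − δ)μ, so δ = 1 − 807/1145.662 = 0.2956038…
Then the exponent is δ²μ/2 = (μ − 807)²/(2μ) = 50.054881.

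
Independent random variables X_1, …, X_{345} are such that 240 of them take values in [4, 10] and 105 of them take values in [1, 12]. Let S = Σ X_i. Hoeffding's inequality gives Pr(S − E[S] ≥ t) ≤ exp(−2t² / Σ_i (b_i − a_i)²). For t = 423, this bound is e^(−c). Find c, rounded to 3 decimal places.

16.765

Σ(b_i − a_i)² = 240·6² + 105·11² = 21345.
c = 2t² / 21345 = 2·423² / 21345 = 16.7654.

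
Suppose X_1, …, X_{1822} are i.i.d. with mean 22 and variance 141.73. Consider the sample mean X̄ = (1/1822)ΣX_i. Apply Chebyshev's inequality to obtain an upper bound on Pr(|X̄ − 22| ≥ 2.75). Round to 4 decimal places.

0.0103

Var(X̄) = Var(X_i)/n = 141.73/1822 = 0.077788.
Chebyshev: Pr(|X̄ − 22| ≥ 2.75) ≤ Var(X̄)/(2.75)² = 141.73/(1822·2.75²) = 0.0103.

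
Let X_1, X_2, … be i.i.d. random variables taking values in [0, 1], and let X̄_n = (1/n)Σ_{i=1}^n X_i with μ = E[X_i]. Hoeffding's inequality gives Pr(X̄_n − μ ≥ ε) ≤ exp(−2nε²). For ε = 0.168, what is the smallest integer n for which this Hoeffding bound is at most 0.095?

42

Require exp(−2nε²) ≤ 0.095, i.e. 2nε² ≥ ln(1/0.095) = 2.353878.
So n ≥ 2.353878 / (2·0.168²) = 41.700.
The smallest integer n is 42.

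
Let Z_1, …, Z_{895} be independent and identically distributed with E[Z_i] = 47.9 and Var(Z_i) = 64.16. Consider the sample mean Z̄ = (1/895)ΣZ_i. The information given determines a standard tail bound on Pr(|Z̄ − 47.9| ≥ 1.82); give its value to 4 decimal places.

With mean and variance of each term known, Chebyshev's inequality bounds the deviation of the sum (or sample mean).
Var(Z̄) = Var(Z_i)/n = 64.16/895 = 0.071687.
Chebyshev: Pr(|Z̄ − 47.9| ≥ 1.82) ≤ Var(Z̄)/(1.82)² = 64.16/(895·1.82²) = 0.0216.

0.0216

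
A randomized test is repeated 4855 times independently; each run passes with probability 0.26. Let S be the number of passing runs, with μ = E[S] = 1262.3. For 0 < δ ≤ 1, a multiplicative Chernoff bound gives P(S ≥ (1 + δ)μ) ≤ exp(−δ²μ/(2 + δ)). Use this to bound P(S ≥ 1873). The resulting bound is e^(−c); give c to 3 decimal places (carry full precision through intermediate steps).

118.953

Write 1873 = (1 + δ)μ, so δ = 1873/1262.3 − 1 = 0.4837994…
Then the exponent is δ²μ/(2 + δ) = (1873 − μ)² / (μ·(2 + δ)) = 118.953367.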